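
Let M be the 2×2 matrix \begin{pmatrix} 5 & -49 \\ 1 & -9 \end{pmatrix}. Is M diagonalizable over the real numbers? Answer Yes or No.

Characteristic polynomial: p(t) = t^2 + 4t + 4 = (t + 2)^2.
t = -2 has algebraic multiplicity 2; rank(M + 2I) = 1, so geometric multiplicity = 1.
Geometric multiplicity < algebraic multiplicity, so M is not diagonalizable.

No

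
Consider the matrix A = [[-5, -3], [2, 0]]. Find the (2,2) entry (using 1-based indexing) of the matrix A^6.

Characteristic polynomial: r^2 + 5r + 6 = (r + 2)(r + 3), so the eigenvalues are -3, -2.
r=-3: eigenvector (3, -2).
r=-2: eigenvector (-1, 1).
P = [[3, -1], [-2, 1]], D = diag(-3, -2), P⁻¹ = [[1, 1], [2, 3]].
A⁶ = P·diag(729, 64)·P⁻¹ = [[2059, 1995], [-1330, -1266]].
The requested entry is -1266.

-1266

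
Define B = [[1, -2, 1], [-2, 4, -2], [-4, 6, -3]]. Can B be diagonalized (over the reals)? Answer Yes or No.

Characteristic polynomial: p(t) = t^3 - 2t^2 + t = t(t - 1)^2.
t = 1 has algebraic multiplicity 2; rank(B − 1I) = 2, so geometric multiplicity = 1.
Geometric multiplicity < algebraic multiplicity, so B is not diagonalizable.

No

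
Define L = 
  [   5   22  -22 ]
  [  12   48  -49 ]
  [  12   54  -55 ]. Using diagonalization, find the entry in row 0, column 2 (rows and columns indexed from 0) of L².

Characteristic polynomial: t^3 + 2t^2 - 29t - 30 = (t - 5)(t + 1)(t + 6), so the eigenvalues are -6, -1, 5.
t=5: eigenvector (1, 2, 2).
t=-6: eigenvector (2, 5, 6).
t=-1: eigenvector (0, -1, -1).
P = [[1, 2, 0], [2, 5, -1], [2, 6, -1]], D = diag(5, -6, -1), P⁻¹ = [[1, 2, -2], [0, -1, 1], [2, -2, 1]].
L² = P·diag(25, 36, 1)·P⁻¹ = [[25, -22, 22], [48, -78, 79], [48, -114, 115]].
The requested entry is 22.

22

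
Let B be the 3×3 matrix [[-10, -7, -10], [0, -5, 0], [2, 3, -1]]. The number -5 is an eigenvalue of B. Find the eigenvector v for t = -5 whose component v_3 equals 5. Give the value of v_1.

-10

B + 5I = [[-5, -7, -10], [0, 0, 0], [2, 3, 4]].
Solving (B + 5I)v = 0 gives the eigenspace spanned by (-10, 0, 5).
With v_3 = 5, v = (-10, 0, 5), so v_1 = -10.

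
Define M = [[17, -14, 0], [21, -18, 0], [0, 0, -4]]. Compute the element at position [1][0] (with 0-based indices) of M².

-21

Characteristic polynomial: λ^3 + 5λ^2 - 8λ - 48 = (λ - 3)(λ + 4)^2, so the eigenvalues are -4, -4, 3.
λ=-4: eigenvector (-2, -3, 0).
λ=3: eigenvector (1, 1, 0).
λ=-4: eigenvector (0, 0, 1).
P = [[-2, 1, 0], [-3, 1, 0], [0, 0, 1]], D = diag(-4, 3, -4), P⁻¹ = [[1, -1, 0], [3, -2, 0], [0, 0, 1]].
M² = P·diag(16, 9, 16)·P⁻¹ = [[-5, 14, 0], [-21, 30, 0], [0, 0, 16]].
The requested entry is -21.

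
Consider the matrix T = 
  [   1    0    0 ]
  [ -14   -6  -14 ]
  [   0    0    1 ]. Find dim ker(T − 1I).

T − 1I = [[0, 0, 0], [-14, -7, -14], [0, 0, 0]].
This matrix has rank 1, so its null space has dimension 3 − 1 = 2.

2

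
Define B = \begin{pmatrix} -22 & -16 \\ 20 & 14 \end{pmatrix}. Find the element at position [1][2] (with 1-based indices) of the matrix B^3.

-832

Characteristic polynomial: μ^2 + 8μ + 12 = (μ + 2)(μ + 6), so the eigenvalues are -6, -2.
μ=-2: eigenvector (-4, 5).
μ=-6: eigenvector (-1, 1).
P = [[-4, -1], [5, 1]], D = diag(-2, -6), P⁻¹ = [[1, 1], [-5, -4]].
B³ = P·diag(-8, -216)·P⁻¹ = [[-1048, -832], [1040, 824]].
The requested entry is -832.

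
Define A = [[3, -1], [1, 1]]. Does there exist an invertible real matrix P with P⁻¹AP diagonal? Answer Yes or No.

Characteristic polynomial: p(μ) = μ^2 - 4μ + 4 = (μ - 2)^2.
μ = 2 has algebraic multiplicity 2; rank(A − 2I) = 1, so geometric multiplicity = 1.
Geometric multiplicity < algebraic multiplicity, so A is not diagonalizable.

No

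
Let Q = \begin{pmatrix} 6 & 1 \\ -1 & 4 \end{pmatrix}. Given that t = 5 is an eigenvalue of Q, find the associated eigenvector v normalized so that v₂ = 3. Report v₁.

Q − 5I = [[1, 1], [-1, -1]].
Solving (Q − 5I)v = 0 gives the eigenspace spanned by (-3, 3).
With v₂ = 3, v = (-3, 3), so v₁ = -3.

-3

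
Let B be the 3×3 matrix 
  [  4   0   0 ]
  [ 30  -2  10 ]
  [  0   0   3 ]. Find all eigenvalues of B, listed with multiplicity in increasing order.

Characteristic polynomial: p(r) = r^3 - 5r^2 - 2r + 24 = (r - 4)(r - 3)(r + 2).
Roots (with multiplicity): -2, 3, 4.

-2, 3, 4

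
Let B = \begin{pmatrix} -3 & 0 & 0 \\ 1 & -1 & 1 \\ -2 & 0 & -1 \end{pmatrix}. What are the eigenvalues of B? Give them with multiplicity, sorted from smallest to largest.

-3, -1, -1

Characteristic polynomial: p(r) = r^3 + 5r^2 + 7r + 3 = (r + 1)^2(r + 3).
Roots (with multiplicity): -3, -1, -1.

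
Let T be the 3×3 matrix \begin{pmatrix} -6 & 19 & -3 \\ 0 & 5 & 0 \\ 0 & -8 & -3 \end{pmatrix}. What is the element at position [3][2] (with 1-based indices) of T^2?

-16

Characteristic polynomial: μ^3 + 4μ^2 - 27μ - 90 = (μ - 5)(μ + 3)(μ + 6), so the eigenvalues are -6, -3, 5.
μ=-3: eigenvector (-1, 0, 1).
μ=5: eigenvector (2, 1, -1).
μ=-6: eigenvector (-1, 0, 0).
P = [[-1, 2, -1], [0, 1, 0], [1, -1, 0]], D = diag(-3, 5, -6), P⁻¹ = [[0, 1, 1], [0, 1, 0], [-1, 1, -1]].
T² = P·diag(9, 25, 36)·P⁻¹ = [[36, 5, 27], [0, 25, 0], [0, -16, 9]].
The requested entry is -16.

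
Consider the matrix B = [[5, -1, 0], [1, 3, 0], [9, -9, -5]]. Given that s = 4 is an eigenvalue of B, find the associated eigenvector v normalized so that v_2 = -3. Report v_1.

-3

B − 4I = [[1, -1, 0], [1, -1, 0], [9, -9, -9]].
Solving (B − 4I)v = 0 gives the eigenspace spanned by (-3, -3, 0).
With v_2 = -3, v = (-3, -3, 0), so v_1 = -3.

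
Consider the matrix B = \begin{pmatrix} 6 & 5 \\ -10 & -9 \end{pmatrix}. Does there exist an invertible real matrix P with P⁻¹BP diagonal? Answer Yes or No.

Characteristic polynomial: p(r) = r^2 + 3r - 4 = (r - 1)(r + 4).
All 2 eigenvalues are distinct, so B is diagonalizable.

Yes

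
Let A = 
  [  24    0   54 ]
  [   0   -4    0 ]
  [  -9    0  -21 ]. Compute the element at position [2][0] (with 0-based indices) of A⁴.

-1215

Characteristic polynomial: r^3 + r^2 - 30r - 72 = (r - 6)(r + 3)(r + 4), so the eigenvalues are -4, -3, 6.
r=6: eigenvector (3, 0, -1).
r=-4: eigenvector (0, 1, 0).
r=-3: eigenvector (-2, 0, 1).
P = [[3, 0, -2], [0, 1, 0], [-1, 0, 1]], D = diag(6, -4, -3), P⁻¹ = [[1, 0, 2], [0, 1, 0], [1, 0, 3]].
A⁴ = P·diag(1296, 256, 81)·P⁻¹ = [[3726, 0, 7290], [0, 256, 0], [-1215, 0, -2349]].
The requested entry is -1215.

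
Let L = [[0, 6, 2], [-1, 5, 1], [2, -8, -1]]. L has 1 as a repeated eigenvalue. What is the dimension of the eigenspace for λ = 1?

L − 1I = [[-1, 6, 2], [-1, 4, 1], [2, -8, -2]].
This matrix has rank 2, so its null space has dimension 3 − 2 = 1.

1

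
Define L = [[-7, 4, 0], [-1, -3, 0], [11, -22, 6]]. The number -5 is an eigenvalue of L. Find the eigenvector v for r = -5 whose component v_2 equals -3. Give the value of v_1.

L + 5I = [[-2, 4, 0], [-1, 2, 0], [11, -22, 11]].
Solving (L + 5I)v = 0 gives the eigenspace spanned by (-6, -3, 0).
With v_2 = -3, v = (-6, -3, 0), so v_1 = -6.

-6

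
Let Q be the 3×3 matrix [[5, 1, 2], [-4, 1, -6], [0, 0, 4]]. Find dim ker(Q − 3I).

Q − 3I = [[2, 1, 2], [-4, -2, -6], [0, 0, 1]].
This matrix has rank 2, so its null space has dimension 3 − 2 = 1.

1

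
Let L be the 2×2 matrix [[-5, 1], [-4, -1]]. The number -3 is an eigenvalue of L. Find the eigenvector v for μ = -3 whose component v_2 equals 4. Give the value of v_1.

2

L + 3I = [[-2, 1], [-4, 2]].
Solving (L + 3I)v = 0 gives the eigenspace spanned by (2, 4).
With v_2 = 4, v = (2, 4), so v_1 = 2.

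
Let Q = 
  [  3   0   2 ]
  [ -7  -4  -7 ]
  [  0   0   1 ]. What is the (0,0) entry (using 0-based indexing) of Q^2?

9

Characteristic polynomial: s^3 - 13s + 12 = (s - 3)(s - 1)(s + 4), so the eigenvalues are -4, 1, 3.
s=1: eigenvector (1, 0, -1).
s=-4: eigenvector (0, 1, 0).
s=3: eigenvector (1, -1, 0).
P = [[1, 0, 1], [0, 1, -1], [-1, 0, 0]], D = diag(1, -4, 3), P⁻¹ = [[0, 0, -1], [1, 1, 1], [1, 0, 1]].
Q² = P·diag(1, 16, 9)·P⁻¹ = [[9, 0, 8], [7, 16, 7], [0, 0, 1]].
The requested entry is 9.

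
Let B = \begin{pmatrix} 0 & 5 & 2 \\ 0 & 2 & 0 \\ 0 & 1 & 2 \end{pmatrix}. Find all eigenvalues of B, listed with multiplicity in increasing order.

0, 2, 2

Characteristic polynomial: p(λ) = λ^3 - 4λ^2 + 4λ = λ(λ - 2)^2.
Roots (with multiplicity): 0, 2, 2.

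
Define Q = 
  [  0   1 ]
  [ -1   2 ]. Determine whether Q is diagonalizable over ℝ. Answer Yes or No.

No

Characteristic polynomial: p(s) = s^2 - 2s + 1 = (s - 1)^2.
s = 1 has algebraic multiplicity 2; rank(Q − 1I) = 1, so geometric multiplicity = 1.
Geometric multiplicity < algebraic multiplicity, so Q is not diagonalizable.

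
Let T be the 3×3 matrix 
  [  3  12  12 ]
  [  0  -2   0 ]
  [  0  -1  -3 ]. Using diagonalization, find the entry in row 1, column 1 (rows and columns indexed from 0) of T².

Characteristic polynomial: s^3 + 2s^2 - 9s - 18 = (s - 3)(s + 2)(s + 3), so the eigenvalues are -3, -2, 3.
s=3: eigenvector (1, 0, 0).
s=-2: eigenvector (0, 1, -1).
s=-3: eigenvector (-2, 0, 1).
P = [[1, 0, -2], [0, 1, 0], [0, -1, 1]], D = diag(3, -2, -3), P⁻¹ = [[1, 2, 2], [0, 1, 0], [0, 1, 1]].
T² = P·diag(9, 4, 9)·P⁻¹ = [[9, 0, 0], [0, 4, 0], [0, 5, 9]].
The requested entry is 4.

4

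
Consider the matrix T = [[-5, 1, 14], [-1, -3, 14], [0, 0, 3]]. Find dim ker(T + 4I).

T + 4I = [[-1, 1, 14], [-1, 1, 14], [0, 0, 7]].
This matrix has rank 2, so its null space has dimension 3 − 2 = 1.

1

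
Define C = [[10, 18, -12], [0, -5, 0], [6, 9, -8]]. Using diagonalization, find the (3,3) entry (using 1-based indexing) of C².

Characteristic polynomial: r^3 + 3r^2 - 18r - 40 = (r - 4)(r + 2)(r + 5), so the eigenvalues are -5, -2, 4.
r=-2: eigenvector (-1, 0, -1).
r=-5: eigenvector (-2, 1, -1).
r=4: eigenvector (2, 0, 1).
P = [[-1, -2, 2], [0, 1, 0], [-1, -1, 1]], D = diag(-2, -5, 4), P⁻¹ = [[1, 0, -2], [0, 1, 0], [1, 1, -1]].
C² = P·diag(4, 25, 16)·P⁻¹ = [[28, -18, -24], [0, 25, 0], [12, -9, -8]].
The requested entry is -8.

-8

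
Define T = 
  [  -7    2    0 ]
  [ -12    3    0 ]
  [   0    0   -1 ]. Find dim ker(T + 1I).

T + 1I = [[-6, 2, 0], [-12, 4, 0], [0, 0, 0]].
This matrix has rank 1, so its null space has dimension 3 − 1 = 2.

2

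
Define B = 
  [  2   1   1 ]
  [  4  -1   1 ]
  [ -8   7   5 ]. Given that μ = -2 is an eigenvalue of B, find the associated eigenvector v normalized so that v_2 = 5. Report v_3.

B + 2I = [[4, 1, 1], [4, 1, 1], [-8, 7, 7]].
Solving (B + 2I)v = 0 gives the eigenspace spanned by (0, 5, -5).
With v_2 = 5, v = (0, 5, -5), so v_3 = -5.

-5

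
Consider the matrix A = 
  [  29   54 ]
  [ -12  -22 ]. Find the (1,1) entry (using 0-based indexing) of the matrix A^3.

Characteristic polynomial: s^2 - 7s + 10 = (s - 5)(s - 2), so the eigenvalues are 2, 5.
s=2: eigenvector (-2, 1).
s=5: eigenvector (-9, 4).
P = [[-2, -9], [1, 4]], D = diag(2, 5), P⁻¹ = [[4, 9], [-1, -2]].
A³ = P·diag(8, 125)·P⁻¹ = [[1061, 2106], [-468, -928]].
The requested entry is -928.

-928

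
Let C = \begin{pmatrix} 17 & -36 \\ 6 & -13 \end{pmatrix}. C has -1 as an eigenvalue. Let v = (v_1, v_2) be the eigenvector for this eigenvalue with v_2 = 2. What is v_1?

C + 1I = [[18, -36], [6, -12]].
Solving (C + 1I)v = 0 gives the eigenspace spanned by (4, 2).
With v_2 = 2, v = (4, 2), so v_1 = 4.

4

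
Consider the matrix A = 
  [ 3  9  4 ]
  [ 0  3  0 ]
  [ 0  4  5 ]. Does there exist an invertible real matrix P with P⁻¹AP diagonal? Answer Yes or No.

Characteristic polynomial: p(μ) = μ^3 - 11μ^2 + 39μ - 45 = (μ - 5)(μ - 3)^2.
μ = 3 has algebraic multiplicity 2; rank(A − 3I) = 2, so geometric multiplicity = 1.
Geometric multiplicity < algebraic multiplicity, so A is not diagonalizable.

No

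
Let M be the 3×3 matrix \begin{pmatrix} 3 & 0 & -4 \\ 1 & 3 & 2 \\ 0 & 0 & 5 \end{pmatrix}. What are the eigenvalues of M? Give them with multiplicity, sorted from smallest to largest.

3, 3, 5

Characteristic polynomial: p(μ) = μ^3 - 11μ^2 + 39μ - 45 = (μ - 5)(μ - 3)^2.
Roots (with multiplicity): 3, 3, 5.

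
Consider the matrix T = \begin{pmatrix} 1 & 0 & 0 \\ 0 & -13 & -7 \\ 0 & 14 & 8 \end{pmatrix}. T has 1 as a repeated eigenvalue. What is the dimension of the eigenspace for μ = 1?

2

T − 1I = [[0, 0, 0], [0, -14, -7], [0, 14, 7]].
This matrix has rank 1, so its null space has dimension 3 − 1 = 2.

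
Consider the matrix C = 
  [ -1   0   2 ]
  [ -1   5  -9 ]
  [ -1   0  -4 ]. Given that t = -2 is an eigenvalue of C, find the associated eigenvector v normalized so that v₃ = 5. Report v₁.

-10

C + 2I = [[1, 0, 2], [-1, 7, -9], [-1, 0, -2]].
Solving (C + 2I)v = 0 gives the eigenspace spanned by (-10, 5, 5).
With v₃ = 5, v = (-10, 5, 5), so v₁ = -10.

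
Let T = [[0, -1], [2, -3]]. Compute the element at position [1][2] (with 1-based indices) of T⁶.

Characteristic polynomial: μ^2 + 3μ + 2 = (μ + 1)(μ + 2), so the eigenvalues are -2, -1.
μ=-1: eigenvector (1, 1).
μ=-2: eigenvector (1, 2).
P = [[1, 1], [1, 2]], D = diag(-1, -2), P⁻¹ = [[2, -1], [-1, 1]].
T⁶ = P·diag(1, 64)·P⁻¹ = [[-62, 63], [-126, 127]].
The requested entry is 63.

63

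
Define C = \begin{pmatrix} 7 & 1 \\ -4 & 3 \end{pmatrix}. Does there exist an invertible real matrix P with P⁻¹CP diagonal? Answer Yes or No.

No

Characteristic polynomial: p(s) = s^2 - 10s + 25 = (s - 5)^2.
s = 5 has algebraic multiplicity 2; rank(C − 5I) = 1, so geometric multiplicity = 1.
Geometric multiplicity < algebraic multiplicity, so C is not diagonalizable.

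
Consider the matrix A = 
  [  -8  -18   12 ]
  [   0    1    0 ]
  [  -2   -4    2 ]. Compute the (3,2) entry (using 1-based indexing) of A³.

Characteristic polynomial: μ^3 + 5μ^2 + 2μ - 8 = (μ - 1)(μ + 2)(μ + 4), so the eigenvalues are -4, -2, 1.
μ=1: eigenvector (-2, 1, 0).
μ=-2: eigenvector (-2, 0, -1).
μ=-4: eigenvector (3, 0, 1).
P = [[-2, -2, 3], [1, 0, 0], [0, -1, 1]], D = diag(1, -2, -4), P⁻¹ = [[0, 1, 0], [1, 2, -3], [1, 2, -2]].
A³ = P·diag(1, -8, -64)·P⁻¹ = [[-176, -354, 336], [0, 1, 0], [-56, -112, 104]].
The requested entry is -112.

-112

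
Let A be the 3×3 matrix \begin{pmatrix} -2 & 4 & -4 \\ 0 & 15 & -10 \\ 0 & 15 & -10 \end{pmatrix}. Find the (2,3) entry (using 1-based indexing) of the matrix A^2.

-50

Characteristic polynomial: λ^3 - 3λ^2 - 10λ = λ(λ - 5)(λ + 2), so the eigenvalues are -2, 0, 5.
λ=0: eigenvector (-2, 2, 3).
λ=5: eigenvector (0, 1, 1).
λ=-2: eigenvector (1, 0, 0).
P = [[-2, 0, 1], [2, 1, 0], [3, 1, 0]], D = diag(0, 5, -2), P⁻¹ = [[0, -1, 1], [0, 3, -2], [1, -2, 2]].
A² = P·diag(0, 25, 4)·P⁻¹ = [[4, -8, 8], [0, 75, -50], [0, 75, -50]].
The requested entry is -50.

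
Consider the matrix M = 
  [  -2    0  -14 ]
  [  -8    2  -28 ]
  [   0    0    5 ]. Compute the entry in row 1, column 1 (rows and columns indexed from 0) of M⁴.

16

Characteristic polynomial: λ^3 - 5λ^2 - 4λ + 20 = (λ - 5)(λ - 2)(λ + 2), so the eigenvalues are -2, 2, 5.
λ=-2: eigenvector (1, 2, 0).
λ=2: eigenvector (0, 1, 0).
λ=5: eigenvector (-2, -4, 1).
P = [[1, 0, -2], [2, 1, -4], [0, 0, 1]], D = diag(-2, 2, 5), P⁻¹ = [[1, 0, 2], [-2, 1, 0], [0, 0, 1]].
M⁴ = P·diag(16, 16, 625)·P⁻¹ = [[16, 0, -1218], [0, 16, -2436], [0, 0, 625]].
The requested entry is 16.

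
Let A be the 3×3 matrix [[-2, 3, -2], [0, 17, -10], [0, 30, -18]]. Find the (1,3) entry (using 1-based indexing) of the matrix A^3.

Characteristic polynomial: s^3 + 3s^2 - 4s - 12 = (s - 2)(s + 2)(s + 3), so the eigenvalues are -3, -2, 2.
s=-2: eigenvector (1, 0, 0).
s=-3: eigenvector (-1, -1, -2).
s=2: eigenvector (0, 2, 3).
P = [[1, -1, 0], [0, -1, 2], [0, -2, 3]], D = diag(-2, -3, 2), P⁻¹ = [[1, 3, -2], [0, 3, -2], [0, 2, -1]].
A³ = P·diag(-8, -27, 8)·P⁻¹ = [[-8, 57, -38], [0, 113, -70], [0, 210, -132]].
The requested entry is -38.

-38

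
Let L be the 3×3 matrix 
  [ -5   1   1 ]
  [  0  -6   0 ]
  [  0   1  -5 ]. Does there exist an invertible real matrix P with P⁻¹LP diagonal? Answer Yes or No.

Characteristic polynomial: p(t) = t^3 + 16t^2 + 85t + 150 = (t + 5)^2(t + 6).
t = -5 has algebraic multiplicity 2; rank(L + 5I) = 2, so geometric multiplicity = 1.
Geometric multiplicity < algebraic multiplicity, so L is not diagonalizable.

No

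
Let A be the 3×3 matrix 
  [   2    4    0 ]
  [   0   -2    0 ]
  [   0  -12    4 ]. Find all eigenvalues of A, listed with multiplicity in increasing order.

Characteristic polynomial: p(λ) = λ^3 - 4λ^2 - 4λ + 16 = (λ - 4)(λ - 2)(λ + 2).
Roots (with multiplicity): -2, 2, 4.

-2, 2, 4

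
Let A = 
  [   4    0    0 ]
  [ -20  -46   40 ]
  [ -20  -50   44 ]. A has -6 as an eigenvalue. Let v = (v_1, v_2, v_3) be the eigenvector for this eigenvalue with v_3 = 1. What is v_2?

1

A + 6I = [[10, 0, 0], [-20, -40, 40], [-20, -50, 50]].
Solving (A + 6I)v = 0 gives the eigenspace spanned by (0, 1, 1).
With v_3 = 1, v = (0, 1, 1), so v_2 = 1.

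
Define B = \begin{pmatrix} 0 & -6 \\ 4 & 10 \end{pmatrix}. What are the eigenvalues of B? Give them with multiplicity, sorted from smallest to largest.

Characteristic polynomial: p(r) = r^2 - 10r + 24 = (r - 6)(r - 4).
Roots (with multiplicity): 4, 6.

4, 6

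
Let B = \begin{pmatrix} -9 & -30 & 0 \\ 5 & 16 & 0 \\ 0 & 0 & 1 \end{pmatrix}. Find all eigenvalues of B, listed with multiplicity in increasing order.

Characteristic polynomial: p(r) = r^3 - 8r^2 + 13r - 6 = (r - 6)(r - 1)^2.
Roots (with multiplicity): 1, 1, 6.

1, 1, 6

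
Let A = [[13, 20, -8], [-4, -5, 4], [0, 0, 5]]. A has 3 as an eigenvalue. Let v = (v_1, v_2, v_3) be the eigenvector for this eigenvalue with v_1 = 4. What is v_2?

-2

A − 3I = [[10, 20, -8], [-4, -8, 4], [0, 0, 2]].
Solving (A − 3I)v = 0 gives the eigenspace spanned by (4, -2, 0).
With v_1 = 4, v = (4, -2, 0), so v_2 = -2.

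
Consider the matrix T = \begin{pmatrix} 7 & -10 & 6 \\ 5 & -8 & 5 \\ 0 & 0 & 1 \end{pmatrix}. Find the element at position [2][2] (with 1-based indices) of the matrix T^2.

Characteristic polynomial: λ^3 - 7λ + 6 = (λ - 2)(λ - 1)(λ + 3), so the eigenvalues are -3, 1, 2.
λ=-3: eigenvector (1, 1, 0).
λ=2: eigenvector (2, 1, 0).
λ=1: eigenvector (-1, 0, 1).
P = [[1, 2, -1], [1, 1, 0], [0, 0, 1]], D = diag(-3, 2, 1), P⁻¹ = [[-1, 2, -1], [1, -1, 1], [0, 0, 1]].
T² = P·diag(9, 4, 1)·P⁻¹ = [[-1, 10, -2], [-5, 14, -5], [0, 0, 1]].
The requested entry is 14.

14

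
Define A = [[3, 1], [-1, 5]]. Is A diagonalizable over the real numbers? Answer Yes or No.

Characteristic polynomial: p(μ) = μ^2 - 8μ + 16 = (μ - 4)^2.
μ = 4 has algebraic multiplicity 2; rank(A − 4I) = 1, so geometric multiplicity = 1.
Geometric multiplicity < algebraic multiplicity, so A is not diagonalizable.

No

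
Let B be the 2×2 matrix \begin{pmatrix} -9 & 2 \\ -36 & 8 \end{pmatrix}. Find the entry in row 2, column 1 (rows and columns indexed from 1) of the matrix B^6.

36

Characteristic polynomial: μ^2 + μ = μ(μ + 1), so the eigenvalues are -1, 0.
μ=-1: eigenvector (1, 4).
μ=0: eigenvector (2, 9).
P = [[1, 2], [4, 9]], D = diag(-1, 0), P⁻¹ = [[9, -2], [-4, 1]].
B⁶ = P·diag(1, 0)·P⁻¹ = [[9, -2], [36, -8]].
The requested entry is 36.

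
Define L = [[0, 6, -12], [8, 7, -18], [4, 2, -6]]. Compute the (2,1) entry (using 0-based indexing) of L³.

38

Characteristic polynomial: μ^3 - μ^2 - 6μ = μ(μ - 3)(μ + 2), so the eigenvalues are -2, 0, 3.
μ=-2: eigenvector (0, 2, 1).
μ=3: eigenvector (2, 5, 2).
μ=0: eigenvector (1, 4, 2).
P = [[0, 2, 1], [2, 5, 4], [1, 2, 2]], D = diag(-2, 3, 0), P⁻¹ = [[-2, 2, -3], [0, 1, -2], [1, -2, 4]].
L³ = P·diag(-8, 27, 0)·P⁻¹ = [[0, 54, -108], [32, 103, -222], [16, 38, -84]].
The requested entry is 38.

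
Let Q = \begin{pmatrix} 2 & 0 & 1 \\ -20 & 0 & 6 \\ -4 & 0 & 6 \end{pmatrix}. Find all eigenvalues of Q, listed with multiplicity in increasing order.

0, 4, 4

Characteristic polynomial: p(μ) = μ^3 - 8μ^2 + 16μ = μ(μ - 4)^2.
Roots (with multiplicity): 0, 4, 4.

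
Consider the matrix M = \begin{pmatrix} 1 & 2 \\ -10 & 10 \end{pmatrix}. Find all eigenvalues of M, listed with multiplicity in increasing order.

5, 6

Characteristic polynomial: p(μ) = μ^2 - 11μ + 30 = (μ - 6)(μ - 5).
Roots (with multiplicity): 5, 6.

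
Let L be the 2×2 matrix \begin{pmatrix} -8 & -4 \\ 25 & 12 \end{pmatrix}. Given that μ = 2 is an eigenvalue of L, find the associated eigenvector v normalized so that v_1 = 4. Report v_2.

-10

L − 2I = [[-10, -4], [25, 10]].
Solving (L − 2I)v = 0 gives the eigenspace spanned by (4, -10).
With v_1 = 4, v = (4, -10), so v_2 = -10.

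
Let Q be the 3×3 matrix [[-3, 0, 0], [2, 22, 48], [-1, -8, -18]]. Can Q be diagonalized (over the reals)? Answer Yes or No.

Characteristic polynomial: p(s) = s^3 - s^2 - 24s - 36 = (s - 6)(s + 2)(s + 3).
All 3 eigenvalues are distinct, so Q is diagonalizable.

Yes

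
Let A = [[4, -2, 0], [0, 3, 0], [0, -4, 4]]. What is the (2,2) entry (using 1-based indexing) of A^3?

27

Characteristic polynomial: s^3 - 11s^2 + 40s - 48 = (s - 4)^2(s - 3), so the eigenvalues are 3, 4, 4.
s=3: eigenvector (2, 1, 4).
s=4: eigenvector (1, 0, 2).
s=4: eigenvector (1, 0, 3).
P = [[2, 1, 1], [1, 0, 0], [4, 2, 3]], D = diag(3, 4, 4), P⁻¹ = [[0, 1, 0], [3, -2, -1], [-2, 0, 1]].
A³ = P·diag(27, 64, 64)·P⁻¹ = [[64, -74, 0], [0, 27, 0], [0, -148, 64]].
The requested entry is 27.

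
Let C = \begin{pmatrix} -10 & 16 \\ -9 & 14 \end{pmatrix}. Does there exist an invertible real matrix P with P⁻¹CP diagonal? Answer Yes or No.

No

Characteristic polynomial: p(t) = t^2 - 4t + 4 = (t - 2)^2.
t = 2 has algebraic multiplicity 2; rank(C − 2I) = 1, so geometric multiplicity = 1.
Geometric multiplicity < algebraic multiplicity, so C is not diagonalizable.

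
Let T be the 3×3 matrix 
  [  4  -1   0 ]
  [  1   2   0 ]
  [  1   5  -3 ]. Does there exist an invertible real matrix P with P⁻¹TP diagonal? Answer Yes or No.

Characteristic polynomial: p(r) = r^3 - 3r^2 - 9r + 27 = (r - 3)^2(r + 3).
r = 3 has algebraic multiplicity 2; rank(T − 3I) = 2, so geometric multiplicity = 1.
Geometric multiplicity < algebraic multiplicity, so T is not diagonalizable.

No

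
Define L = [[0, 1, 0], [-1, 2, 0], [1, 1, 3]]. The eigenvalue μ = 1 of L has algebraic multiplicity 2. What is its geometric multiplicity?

L − 1I = [[-1, 1, 0], [-1, 1, 0], [1, 1, 2]].
This matrix has rank 2, so its null space has dimension 3 − 2 = 1.

1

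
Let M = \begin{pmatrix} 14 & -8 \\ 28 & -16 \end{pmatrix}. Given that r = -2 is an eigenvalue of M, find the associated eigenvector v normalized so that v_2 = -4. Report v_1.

M + 2I = [[16, -8], [28, -14]].
Solving (M + 2I)v = 0 gives the eigenspace spanned by (-2, -4).
With v_2 = -4, v = (-2, -4), so v_1 = -2.

-2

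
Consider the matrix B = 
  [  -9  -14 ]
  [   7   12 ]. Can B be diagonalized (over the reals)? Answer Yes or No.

Characteristic polynomial: p(t) = t^2 - 3t - 10 = (t - 5)(t + 2).
All 2 eigenvalues are distinct, so B is diagonalizable.

Yes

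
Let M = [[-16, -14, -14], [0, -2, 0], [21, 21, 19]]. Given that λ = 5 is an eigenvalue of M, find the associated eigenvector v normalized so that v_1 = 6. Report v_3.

-9

M − 5I = [[-21, -14, -14], [0, -7, 0], [21, 21, 14]].
Solving (M − 5I)v = 0 gives the eigenspace spanned by (6, 0, -9).
With v_1 = 6, v = (6, 0, -9), so v_3 = -9.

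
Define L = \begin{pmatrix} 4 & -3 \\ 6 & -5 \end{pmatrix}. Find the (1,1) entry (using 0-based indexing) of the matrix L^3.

-17

Characteristic polynomial: t^2 + t - 2 = (t - 1)(t + 2), so the eigenvalues are -2, 1.
t=1: eigenvector (-1, -1).
t=-2: eigenvector (-1, -2).
P = [[-1, -1], [-1, -2]], D = diag(1, -2), P⁻¹ = [[-2, 1], [1, -1]].
L³ = P·diag(1, -8)·P⁻¹ = [[10, -9], [18, -17]].
The requested entry is -17.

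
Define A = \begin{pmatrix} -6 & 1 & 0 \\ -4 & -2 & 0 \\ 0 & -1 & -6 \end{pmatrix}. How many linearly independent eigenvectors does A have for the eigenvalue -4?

1

A + 4I = [[-2, 1, 0], [-4, 2, 0], [0, -1, -2]].
This matrix has rank 2, so its null space has dimension 3 − 2 = 1.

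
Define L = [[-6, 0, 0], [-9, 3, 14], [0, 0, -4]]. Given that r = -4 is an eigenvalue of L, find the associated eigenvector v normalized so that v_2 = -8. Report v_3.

4

L + 4I = [[-2, 0, 0], [-9, 7, 14], [0, 0, 0]].
Solving (L + 4I)v = 0 gives the eigenspace spanned by (0, -8, 4).
With v_2 = -8, v = (0, -8, 4), so v_3 = 4.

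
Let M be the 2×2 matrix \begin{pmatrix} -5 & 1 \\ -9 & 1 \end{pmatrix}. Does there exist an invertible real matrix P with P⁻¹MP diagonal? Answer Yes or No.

Characteristic polynomial: p(μ) = μ^2 + 4μ + 4 = (μ + 2)^2.
μ = -2 has algebraic multiplicity 2; rank(M + 2I) = 1, so geometric multiplicity = 1.
Geometric multiplicity < algebraic multiplicity, so M is not diagonalizable.

No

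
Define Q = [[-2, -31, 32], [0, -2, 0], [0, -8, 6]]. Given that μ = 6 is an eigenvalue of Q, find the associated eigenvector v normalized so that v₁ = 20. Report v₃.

5

Q − 6I = [[-8, -31, 32], [0, -8, 0], [0, -8, 0]].
Solving (Q − 6I)v = 0 gives the eigenspace spanned by (20, 0, 5).
With v₁ = 20, v = (20, 0, 5), so v₃ = 5.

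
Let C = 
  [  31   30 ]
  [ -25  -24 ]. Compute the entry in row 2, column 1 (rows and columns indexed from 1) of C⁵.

-38875

Characteristic polynomial: r^2 - 7r + 6 = (r - 6)(r - 1), so the eigenvalues are 1, 6.
r=1: eigenvector (-1, 1).
r=6: eigenvector (6, -5).
P = [[-1, 6], [1, -5]], D = diag(1, 6), P⁻¹ = [[5, 6], [1, 1]].
C⁵ = P·diag(1, 7776)·P⁻¹ = [[46651, 46650], [-38875, -38874]].
The requested entry is -38875.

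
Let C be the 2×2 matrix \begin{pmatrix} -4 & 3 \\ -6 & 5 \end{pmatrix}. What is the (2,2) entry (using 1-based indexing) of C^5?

Characteristic polynomial: r^2 - r - 2 = (r - 2)(r + 1), so the eigenvalues are -1, 2.
r=2: eigenvector (1, 2).
r=-1: eigenvector (1, 1).
P = [[1, 1], [2, 1]], D = diag(2, -1), P⁻¹ = [[-1, 1], [2, -1]].
C⁵ = P·diag(32, -1)·P⁻¹ = [[-34, 33], [-66, 65]].
The requested entry is 65.

65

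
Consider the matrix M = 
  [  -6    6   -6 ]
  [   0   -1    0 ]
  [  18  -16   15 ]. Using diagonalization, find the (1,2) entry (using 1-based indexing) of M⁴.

2430

Characteristic polynomial: t^3 - 8t^2 + 9t + 18 = (t - 6)(t - 3)(t + 1), so the eigenvalues are -1, 3, 6.
t=6: eigenvector (1, 0, -2).
t=-1: eigenvector (0, 1, 1).
t=3: eigenvector (2, 0, -3).
P = [[1, 0, 2], [0, 1, 0], [-2, 1, -3]], D = diag(6, -1, 3), P⁻¹ = [[-3, 2, -2], [0, 1, 0], [2, -1, 1]].
M⁴ = P·diag(1296, 1, 81)·P⁻¹ = [[-3564, 2430, -2430], [0, 1, 0], [7290, -4940, 4941]].
The requested entry is 2430.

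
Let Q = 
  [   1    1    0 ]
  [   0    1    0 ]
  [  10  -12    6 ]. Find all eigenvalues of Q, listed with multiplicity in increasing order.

Characteristic polynomial: p(r) = r^3 - 8r^2 + 13r - 6 = (r - 6)(r - 1)^2.
Roots (with multiplicity): 1, 1, 6.

1, 1, 6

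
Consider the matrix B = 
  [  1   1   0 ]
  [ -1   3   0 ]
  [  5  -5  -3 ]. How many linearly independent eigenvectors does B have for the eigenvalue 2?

B − 2I = [[-1, 1, 0], [-1, 1, 0], [5, -5, -5]].
This matrix has rank 2, so its null space has dimension 3 − 2 = 1.

1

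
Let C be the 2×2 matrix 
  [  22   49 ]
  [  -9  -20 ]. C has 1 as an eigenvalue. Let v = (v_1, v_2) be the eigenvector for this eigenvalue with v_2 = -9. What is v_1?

C − 1I = [[21, 49], [-9, -21]].
Solving (C − 1I)v = 0 gives the eigenspace spanned by (21, -9).
With v_2 = -9, v = (21, -9), so v_1 = 21.

21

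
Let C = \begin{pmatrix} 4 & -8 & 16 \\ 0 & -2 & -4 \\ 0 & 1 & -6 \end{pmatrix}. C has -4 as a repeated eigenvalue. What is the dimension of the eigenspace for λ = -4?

1

C + 4I = [[8, -8, 16], [0, 2, -4], [0, 1, -2]].
This matrix has rank 2, so its null space has dimension 3 − 2 = 1.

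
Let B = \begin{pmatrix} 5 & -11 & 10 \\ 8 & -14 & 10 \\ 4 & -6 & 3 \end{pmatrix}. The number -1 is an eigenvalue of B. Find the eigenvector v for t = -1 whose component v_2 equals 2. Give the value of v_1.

2

B + 1I = [[6, -11, 10], [8, -13, 10], [4, -6, 4]].
Solving (B + 1I)v = 0 gives the eigenspace spanned by (2, 2, 1).
With v_2 = 2, v = (2, 2, 1), so v_1 = 2.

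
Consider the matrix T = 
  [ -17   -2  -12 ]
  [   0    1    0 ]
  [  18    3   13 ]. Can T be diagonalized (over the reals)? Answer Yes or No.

Characteristic polynomial: p(s) = s^3 + 3s^2 - 9s + 5 = (s - 1)^2(s + 5).
s = 1 has algebraic multiplicity 2; rank(T − 1I) = 2, so geometric multiplicity = 1.
Geometric multiplicity < algebraic multiplicity, so T is not diagonalizable.

No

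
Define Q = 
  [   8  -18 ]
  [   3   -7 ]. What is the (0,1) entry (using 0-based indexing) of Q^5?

-198

Characteristic polynomial: t^2 - t - 2 = (t - 2)(t + 1), so the eigenvalues are -1, 2.
t=-1: eigenvector (-2, -1).
t=2: eigenvector (3, 1).
P = [[-2, 3], [-1, 1]], D = diag(-1, 2), P⁻¹ = [[1, -3], [1, -2]].
Q⁵ = P·diag(-1, 32)·P⁻¹ = [[98, -198], [33, -67]].
The requested entry is -198.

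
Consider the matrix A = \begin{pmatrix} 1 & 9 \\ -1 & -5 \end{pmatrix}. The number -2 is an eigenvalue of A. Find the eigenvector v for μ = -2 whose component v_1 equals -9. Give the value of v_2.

A + 2I = [[3, 9], [-1, -3]].
Solving (A + 2I)v = 0 gives the eigenspace spanned by (-9, 3).
With v_1 = -9, v = (-9, 3), so v_2 = 3.

3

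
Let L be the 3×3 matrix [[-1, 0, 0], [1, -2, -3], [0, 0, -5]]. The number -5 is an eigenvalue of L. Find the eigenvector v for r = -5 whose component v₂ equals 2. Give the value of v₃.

2

L + 5I = [[4, 0, 0], [1, 3, -3], [0, 0, 0]].
Solving (L + 5I)v = 0 gives the eigenspace spanned by (0, 2, 2).
With v₂ = 2, v = (0, 2, 2), so v₃ = 2.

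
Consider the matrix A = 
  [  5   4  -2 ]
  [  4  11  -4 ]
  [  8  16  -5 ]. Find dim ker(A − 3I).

A − 3I = [[2, 4, -2], [4, 8, -4], [8, 16, -8]].
This matrix has rank 1, so its null space has dimension 3 − 1 = 2.

2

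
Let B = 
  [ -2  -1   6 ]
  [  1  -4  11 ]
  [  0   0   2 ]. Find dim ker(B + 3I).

1

B + 3I = [[1, -1, 6], [1, -1, 11], [0, 0, 5]].
This matrix has rank 2, so its null space has dimension 3 − 2 = 1.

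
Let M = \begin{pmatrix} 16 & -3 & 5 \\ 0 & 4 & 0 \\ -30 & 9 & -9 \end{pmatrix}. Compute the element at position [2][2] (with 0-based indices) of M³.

-429

Characteristic polynomial: s^3 - 11s^2 + 34s - 24 = (s - 6)(s - 4)(s - 1), so the eigenvalues are 1, 4, 6.
s=4: eigenvector (-1, 1, 3).
s=6: eigenvector (1, 0, -2).
s=1: eigenvector (-1, 0, 3).
P = [[-1, 1, -1], [1, 0, 0], [3, -2, 3]], D = diag(4, 6, 1), P⁻¹ = [[0, 1, 0], [3, 0, 1], [2, -1, 1]].
M³ = P·diag(64, 216, 1)·P⁻¹ = [[646, -63, 215], [0, 64, 0], [-1290, 189, -429]].
The requested entry is -429.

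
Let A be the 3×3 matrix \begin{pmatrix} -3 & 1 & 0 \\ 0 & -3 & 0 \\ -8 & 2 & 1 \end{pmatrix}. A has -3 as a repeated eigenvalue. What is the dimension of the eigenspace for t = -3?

1

A + 3I = [[0, 1, 0], [0, 0, 0], [-8, 2, 4]].
This matrix has rank 2, so its null space has dimension 3 − 2 = 1.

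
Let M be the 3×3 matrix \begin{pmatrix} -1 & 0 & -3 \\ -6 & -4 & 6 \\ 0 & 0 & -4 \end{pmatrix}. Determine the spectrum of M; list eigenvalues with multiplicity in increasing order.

-4, -4, -1

Characteristic polynomial: p(λ) = λ^3 + 9λ^2 + 24λ + 16 = (λ + 1)(λ + 4)^2.
Roots (with multiplicity): -4, -4, -1.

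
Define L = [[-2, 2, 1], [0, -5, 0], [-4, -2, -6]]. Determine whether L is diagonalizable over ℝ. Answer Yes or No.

No

Characteristic polynomial: p(s) = s^3 + 13s^2 + 56s + 80 = (s + 4)^2(s + 5).
s = -4 has algebraic multiplicity 2; rank(L + 4I) = 2, so geometric multiplicity = 1.
Geometric multiplicity < algebraic multiplicity, so L is not diagonalizable.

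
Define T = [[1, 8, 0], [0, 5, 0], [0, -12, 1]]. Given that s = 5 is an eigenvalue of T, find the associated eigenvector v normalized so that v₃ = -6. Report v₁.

4

T − 5I = [[-4, 8, 0], [0, 0, 0], [0, -12, -4]].
Solving (T − 5I)v = 0 gives the eigenspace spanned by (4, 2, -6).
With v₃ = -6, v = (4, 2, -6), so v₁ = 4.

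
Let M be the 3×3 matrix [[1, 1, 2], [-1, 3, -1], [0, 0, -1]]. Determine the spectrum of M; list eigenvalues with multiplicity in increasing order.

-1, 2, 2

Characteristic polynomial: p(μ) = μ^3 - 3μ^2 + 4 = (μ - 2)^2(μ + 1).
Roots (with multiplicity): -1, 2, 2.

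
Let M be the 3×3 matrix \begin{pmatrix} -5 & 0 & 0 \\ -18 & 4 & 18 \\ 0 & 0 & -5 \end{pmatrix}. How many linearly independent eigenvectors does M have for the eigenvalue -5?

M + 5I = [[0, 0, 0], [-18, 9, 18], [0, 0, 0]].
This matrix has rank 1, so its null space has dimension 3 − 1 = 2.

2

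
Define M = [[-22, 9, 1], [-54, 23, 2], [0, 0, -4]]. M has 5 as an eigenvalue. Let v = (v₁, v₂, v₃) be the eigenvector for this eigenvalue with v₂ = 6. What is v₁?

2

M − 5I = [[-27, 9, 1], [-54, 18, 2], [0, 0, -9]].
Solving (M − 5I)v = 0 gives the eigenspace spanned by (2, 6, 0).
With v₂ = 6, v = (2, 6, 0), so v₁ = 2.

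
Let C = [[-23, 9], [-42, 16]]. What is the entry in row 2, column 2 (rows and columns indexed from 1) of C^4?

-3638

Characteristic polynomial: t^2 + 7t + 10 = (t + 2)(t + 5), so the eigenvalues are -5, -2.
t=-2: eigenvector (3, 7).
t=-5: eigenvector (1, 2).
P = [[3, 1], [7, 2]], D = diag(-2, -5), P⁻¹ = [[-2, 1], [7, -3]].
C⁴ = P·diag(16, 625)·P⁻¹ = [[4279, -1827], [8526, -3638]].
The requested entry is -3638.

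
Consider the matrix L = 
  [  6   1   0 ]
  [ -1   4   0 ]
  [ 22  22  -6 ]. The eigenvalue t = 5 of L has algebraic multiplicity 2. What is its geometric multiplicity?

1

L − 5I = [[1, 1, 0], [-1, -1, 0], [22, 22, -11]].
This matrix has rank 2, so its null space has dimension 3 − 2 = 1.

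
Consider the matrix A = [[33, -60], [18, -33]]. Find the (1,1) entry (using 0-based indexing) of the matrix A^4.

81

Characteristic polynomial: s^2 - 9 = (s - 3)(s + 3), so the eigenvalues are -3, 3.
s=-3: eigenvector (-5, -3).
s=3: eigenvector (2, 1).
P = [[-5, 2], [-3, 1]], D = diag(-3, 3), P⁻¹ = [[1, -2], [3, -5]].
A⁴ = P·diag(81, 81)·P⁻¹ = [[81, 0], [0, 81]].
The requested entry is 81.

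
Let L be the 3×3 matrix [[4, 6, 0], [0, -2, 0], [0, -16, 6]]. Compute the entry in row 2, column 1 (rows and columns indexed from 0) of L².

Characteristic polynomial: r^3 - 8r^2 + 4r + 48 = (r - 6)(r - 4)(r + 2), so the eigenvalues are -2, 4, 6.
r=4: eigenvector (1, 0, 0).
r=-2: eigenvector (-1, 1, 2).
r=6: eigenvector (0, 0, 1).
P = [[1, -1, 0], [0, 1, 0], [0, 2, 1]], D = diag(4, -2, 6), P⁻¹ = [[1, 1, 0], [0, 1, 0], [0, -2, 1]].
L² = P·diag(16, 4, 36)·P⁻¹ = [[16, 12, 0], [0, 4, 0], [0, -64, 36]].
The requested entry is -64.

-64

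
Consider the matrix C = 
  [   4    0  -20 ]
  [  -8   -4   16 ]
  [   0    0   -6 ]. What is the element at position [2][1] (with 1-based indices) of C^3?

-128

Characteristic polynomial: λ^3 + 6λ^2 - 16λ - 96 = (λ - 4)(λ + 4)(λ + 6), so the eigenvalues are -6, -4, 4.
λ=4: eigenvector (1, -1, 0).
λ=-4: eigenvector (0, 1, 0).
λ=-6: eigenvector (2, 0, 1).
P = [[1, 0, 2], [-1, 1, 0], [0, 0, 1]], D = diag(4, -4, -6), P⁻¹ = [[1, 0, -2], [1, 1, -2], [0, 0, 1]].
C³ = P·diag(64, -64, -216)·P⁻¹ = [[64, 0, -560], [-128, -64, 256], [0, 0, -216]].
The requested entry is -128.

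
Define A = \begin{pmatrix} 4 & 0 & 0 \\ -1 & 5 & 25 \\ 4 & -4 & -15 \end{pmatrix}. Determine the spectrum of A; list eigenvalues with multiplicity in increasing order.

-5, -5, 4

Characteristic polynomial: p(r) = r^3 + 6r^2 - 15r - 100 = (r - 4)(r + 5)^2.
Roots (with multiplicity): -5, -5, 4.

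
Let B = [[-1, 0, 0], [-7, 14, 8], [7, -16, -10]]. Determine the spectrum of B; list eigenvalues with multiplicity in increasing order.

-2, -1, 6

Characteristic polynomial: p(s) = s^3 - 3s^2 - 16s - 12 = (s - 6)(s + 1)(s + 2).
Roots (with multiplicity): -2, -1, 6.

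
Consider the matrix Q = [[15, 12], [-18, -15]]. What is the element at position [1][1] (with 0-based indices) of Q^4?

81

Characteristic polynomial: r^2 - 9 = (r - 3)(r + 3), so the eigenvalues are -3, 3.
r=3: eigenvector (1, -1).
r=-3: eigenvector (-2, 3).
P = [[1, -2], [-1, 3]], D = diag(3, -3), P⁻¹ = [[3, 2], [1, 1]].
Q⁴ = P·diag(81, 81)·P⁻¹ = [[81, 0], [0, 81]].
The requested entry is 81.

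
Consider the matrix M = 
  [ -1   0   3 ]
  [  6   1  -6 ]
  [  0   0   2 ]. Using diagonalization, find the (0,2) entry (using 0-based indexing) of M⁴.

Characteristic polynomial: λ^3 - 2λ^2 - λ + 2 = (λ - 2)(λ - 1)(λ + 1), so the eigenvalues are -1, 1, 2.
λ=-1: eigenvector (1, -3, 0).
λ=1: eigenvector (0, 1, 0).
λ=2: eigenvector (1, 0, 1).
P = [[1, 0, 1], [-3, 1, 0], [0, 0, 1]], D = diag(-1, 1, 2), P⁻¹ = [[1, 0, -1], [3, 1, -3], [0, 0, 1]].
M⁴ = P·diag(1, 1, 16)·P⁻¹ = [[1, 0, 15], [0, 1, 0], [0, 0, 16]].
The requested entry is 15.

15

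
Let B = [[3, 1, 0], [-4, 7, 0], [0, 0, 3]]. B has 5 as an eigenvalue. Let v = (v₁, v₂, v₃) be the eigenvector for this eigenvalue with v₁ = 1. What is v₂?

2

B − 5I = [[-2, 1, 0], [-4, 2, 0], [0, 0, -2]].
Solving (B − 5I)v = 0 gives the eigenspace spanned by (1, 2, 0).
With v₁ = 1, v = (1, 2, 0), so v₂ = 2.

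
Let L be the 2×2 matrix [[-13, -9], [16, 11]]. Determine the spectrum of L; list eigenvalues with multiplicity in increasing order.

-1, -1

Characteristic polynomial: p(t) = t^2 + 2t + 1 = (t + 1)^2.
Roots (with multiplicity): -1, -1.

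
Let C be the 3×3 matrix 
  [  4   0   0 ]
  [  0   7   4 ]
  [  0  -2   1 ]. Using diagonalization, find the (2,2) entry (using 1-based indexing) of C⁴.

1169

Characteristic polynomial: r^3 - 12r^2 + 47r - 60 = (r - 5)(r - 4)(r - 3), so the eigenvalues are 3, 4, 5.
r=4: eigenvector (1, 0, 0).
r=5: eigenvector (0, 2, -1).
r=3: eigenvector (0, -1, 1).
P = [[1, 0, 0], [0, 2, -1], [0, -1, 1]], D = diag(4, 5, 3), P⁻¹ = [[1, 0, 0], [0, 1, 1], [0, 1, 2]].
C⁴ = P·diag(256, 625, 81)·P⁻¹ = [[256, 0, 0], [0, 1169, 1088], [0, -544, -463]].
The requested entry is 1169.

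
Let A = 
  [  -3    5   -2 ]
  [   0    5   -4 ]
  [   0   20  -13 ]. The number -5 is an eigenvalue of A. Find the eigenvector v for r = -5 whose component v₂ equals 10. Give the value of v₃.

A + 5I = [[2, 5, -2], [0, 10, -4], [0, 20, -8]].
Solving (A + 5I)v = 0 gives the eigenspace spanned by (0, 10, 25).
With v₂ = 10, v = (0, 10, 25), so v₃ = 25.

25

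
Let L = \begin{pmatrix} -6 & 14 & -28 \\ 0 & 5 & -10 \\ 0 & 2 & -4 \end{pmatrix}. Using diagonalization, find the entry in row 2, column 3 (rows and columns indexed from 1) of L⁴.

-10

Characteristic polynomial: μ^3 + 5μ^2 - 6μ = μ(μ - 1)(μ + 6), so the eigenvalues are -6, 0, 1.
μ=0: eigenvector (0, 2, 1).
μ=1: eigenvector (2, 5, 2).
μ=-6: eigenvector (1, 0, 0).
P = [[0, 2, 1], [2, 5, 0], [1, 2, 0]], D = diag(0, 1, -6), P⁻¹ = [[0, -2, 5], [0, 1, -2], [1, -2, 4]].
L⁴ = P·diag(0, 1, 1296)·P⁻¹ = [[1296, -2590, 5180], [0, 5, -10], [0, 2, -4]].
The requested entry is -10.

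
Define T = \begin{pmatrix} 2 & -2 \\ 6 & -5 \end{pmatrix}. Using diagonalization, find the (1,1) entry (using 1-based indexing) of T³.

Characteristic polynomial: μ^2 + 3μ + 2 = (μ + 1)(μ + 2), so the eigenvalues are -2, -1.
μ=-1: eigenvector (2, 3).
μ=-2: eigenvector (-1, -2).
P = [[2, -1], [3, -2]], D = diag(-1, -2), P⁻¹ = [[2, -1], [3, -2]].
T³ = P·diag(-1, -8)·P⁻¹ = [[20, -14], [42, -29]].
The requested entry is 20.

20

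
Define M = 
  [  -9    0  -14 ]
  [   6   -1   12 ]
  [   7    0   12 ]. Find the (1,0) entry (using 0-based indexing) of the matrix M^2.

24

Characteristic polynomial: r^3 - 2r^2 - 13r - 10 = (r - 5)(r + 1)(r + 2), so the eigenvalues are -2, -1, 5.
r=5: eigenvector (-1, 1, 1).
r=-1: eigenvector (0, 1, 0).
r=-2: eigenvector (-2, 0, 1).
P = [[-1, 0, -2], [1, 1, 0], [1, 0, 1]], D = diag(5, -1, -2), P⁻¹ = [[1, 0, 2], [-1, 1, -2], [-1, 0, -1]].
M² = P·diag(25, 1, 4)·P⁻¹ = [[-17, 0, -42], [24, 1, 48], [21, 0, 46]].
The requested entry is 24.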